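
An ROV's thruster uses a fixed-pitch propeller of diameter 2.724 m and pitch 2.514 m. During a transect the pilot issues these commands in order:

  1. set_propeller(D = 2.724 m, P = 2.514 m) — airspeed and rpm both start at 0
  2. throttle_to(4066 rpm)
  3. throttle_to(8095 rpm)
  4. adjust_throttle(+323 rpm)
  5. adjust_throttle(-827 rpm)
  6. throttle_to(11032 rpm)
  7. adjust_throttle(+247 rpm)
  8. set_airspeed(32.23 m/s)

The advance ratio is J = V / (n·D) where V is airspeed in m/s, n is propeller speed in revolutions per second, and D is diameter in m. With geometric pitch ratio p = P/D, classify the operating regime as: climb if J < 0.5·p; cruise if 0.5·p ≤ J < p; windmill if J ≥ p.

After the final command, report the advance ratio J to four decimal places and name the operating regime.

J = 0.0629, regime = climb

set_propeller: D = 2.724 m, P = 2.514 m (p = P/D = 0.922907); state ← (V=0, rpm=0)
throttle_to(4066): rpm ← 4066
throttle_to(8095): rpm ← 8095
adjust_throttle(+323): rpm ← 8095 +323 = 8418
adjust_throttle(-827): rpm ← 8418 -827 = 7591
throttle_to(11032): rpm ← 11032
adjust_throttle(+247): rpm ← 11032 +247 = 11279
set_airspeed(32.23): V ← 32.23 m/s
final state: V = 32.23 m/s, rpm = 11279 → n = rpm/60 = 187.983333 rev/s
J = V / (n·D) = 32.23 / (187.983333 × 2.724) = 0.062941
regime bands: climb J<0.4615 | cruise [0.4615, 0.9229) | windmill J≥0.9229
J = 0.0629 → climb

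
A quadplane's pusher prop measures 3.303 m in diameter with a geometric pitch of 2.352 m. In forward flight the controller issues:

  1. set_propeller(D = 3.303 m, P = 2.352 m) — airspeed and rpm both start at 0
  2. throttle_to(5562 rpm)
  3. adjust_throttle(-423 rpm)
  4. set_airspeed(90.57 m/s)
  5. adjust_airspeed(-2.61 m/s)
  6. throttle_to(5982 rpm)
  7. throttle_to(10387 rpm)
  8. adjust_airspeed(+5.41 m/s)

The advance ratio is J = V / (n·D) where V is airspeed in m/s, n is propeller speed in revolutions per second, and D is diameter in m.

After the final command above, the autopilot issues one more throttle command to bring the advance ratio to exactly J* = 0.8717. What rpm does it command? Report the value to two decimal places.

set_propeller: D = 3.303 m, P = 2.352 m (p = P/D = 0.712080); state ← (V=0, rpm=0)
throttle_to(5562): rpm ← 5562
adjust_throttle(-423): rpm ← 5562 -423 = 5139
set_airspeed(90.57): V ← 90.57 m/s
adjust_airspeed(-2.61): V ← 90.57 -2.61 = 87.96 m/s
throttle_to(5982): rpm ← 5982
throttle_to(10387): rpm ← 10387
adjust_airspeed(+5.41): V ← 87.96 +5.41 = 93.37 m/s
final state: V = 93.37 m/s, rpm = 10387 → n = rpm/60 = 173.116667 rev/s
target J* = 0.8717; solve J* = V/(n·D) for n: n = V/(J*·D) = 93.37/(0.8717 × 3.303) = 32.428864 rev/s
rpm = 60·n = 1945.731857

rpm = 1945.73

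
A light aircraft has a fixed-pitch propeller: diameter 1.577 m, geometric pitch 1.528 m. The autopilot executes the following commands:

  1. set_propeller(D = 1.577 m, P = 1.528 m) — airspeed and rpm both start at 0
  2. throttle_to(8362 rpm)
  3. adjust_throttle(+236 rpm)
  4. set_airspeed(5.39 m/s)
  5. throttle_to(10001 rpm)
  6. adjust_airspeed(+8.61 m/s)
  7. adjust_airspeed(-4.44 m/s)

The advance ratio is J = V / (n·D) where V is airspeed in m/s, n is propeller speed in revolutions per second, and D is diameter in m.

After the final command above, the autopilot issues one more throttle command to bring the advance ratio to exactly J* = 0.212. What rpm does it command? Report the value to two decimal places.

rpm = 1715.70

set_propeller: D = 1.577 m, P = 1.528 m (p = P/D = 0.968928); state ← (V=0, rpm=0)
throttle_to(8362): rpm ← 8362
adjust_throttle(+236): rpm ← 8362 +236 = 8598
set_airspeed(5.39): V ← 5.39 m/s
throttle_to(10001): rpm ← 10001
adjust_airspeed(+8.61): V ← 5.39 +8.61 = 14 m/s
adjust_airspeed(-4.44): V ← 14 -4.44 = 9.56 m/s
final state: V = 9.56 m/s, rpm = 10001 → n = rpm/60 = 166.683333 rev/s
target J* = 0.212; solve J* = V/(n·D) for n: n = V/(J*·D) = 9.56/(0.212 × 1.577) = 28.595016 rev/s
rpm = 60·n = 1715.700937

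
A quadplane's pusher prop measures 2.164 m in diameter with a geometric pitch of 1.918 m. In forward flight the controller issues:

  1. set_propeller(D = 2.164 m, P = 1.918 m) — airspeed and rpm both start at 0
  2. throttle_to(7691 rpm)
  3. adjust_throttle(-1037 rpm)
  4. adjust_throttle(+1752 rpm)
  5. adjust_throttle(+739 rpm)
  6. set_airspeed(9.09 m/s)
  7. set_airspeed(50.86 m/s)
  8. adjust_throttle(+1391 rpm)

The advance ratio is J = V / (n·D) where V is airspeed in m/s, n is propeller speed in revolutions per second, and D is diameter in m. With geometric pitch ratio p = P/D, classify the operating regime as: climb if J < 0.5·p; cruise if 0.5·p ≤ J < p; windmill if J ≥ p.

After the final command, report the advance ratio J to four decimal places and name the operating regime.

J = 0.1338, regime = climb

set_propeller: D = 2.164 m, P = 1.918 m (p = P/D = 0.886322); state ← (V=0, rpm=0)
throttle_to(7691): rpm ← 7691
adjust_throttle(-1037): rpm ← 7691 -1037 = 6654
adjust_throttle(+1752): rpm ← 6654 +1752 = 8406
adjust_throttle(+739): rpm ← 8406 +739 = 9145
set_airspeed(9.09): V ← 9.09 m/s
set_airspeed(50.86): V ← 50.86 m/s
adjust_throttle(+1391): rpm ← 9145 +1391 = 10536
final state: V = 50.86 m/s, rpm = 10536 → n = rpm/60 = 175.600000 rev/s
J = V / (n·D) = 50.86 / (175.600000 × 2.164) = 0.133843
regime bands: climb J<0.4432 | cruise [0.4432, 0.8863) | windmill J≥0.8863
J = 0.1338 → climb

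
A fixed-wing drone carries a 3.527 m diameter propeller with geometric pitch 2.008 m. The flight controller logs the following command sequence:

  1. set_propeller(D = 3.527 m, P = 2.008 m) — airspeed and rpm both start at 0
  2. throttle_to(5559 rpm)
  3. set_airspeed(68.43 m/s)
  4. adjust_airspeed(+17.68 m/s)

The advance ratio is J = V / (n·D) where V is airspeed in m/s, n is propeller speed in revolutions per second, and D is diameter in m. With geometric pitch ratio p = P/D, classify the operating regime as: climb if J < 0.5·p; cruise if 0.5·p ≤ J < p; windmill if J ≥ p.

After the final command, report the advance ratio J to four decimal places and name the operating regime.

set_propeller: D = 3.527 m, P = 2.008 m (p = P/D = 0.569322); state ← (V=0, rpm=0)
throttle_to(5559): rpm ← 5559
set_airspeed(68.43): V ← 68.43 m/s
adjust_airspeed(+17.68): V ← 68.43 +17.68 = 86.11 m/s
final state: V = 86.11 m/s, rpm = 5559 → n = rpm/60 = 92.650000 rev/s
J = V / (n·D) = 86.11 / (92.650000 × 3.527) = 0.263513
regime bands: climb J<0.2847 | cruise [0.2847, 0.5693) | windmill J≥0.5693
J = 0.2635 → climb

J = 0.2635, regime = climb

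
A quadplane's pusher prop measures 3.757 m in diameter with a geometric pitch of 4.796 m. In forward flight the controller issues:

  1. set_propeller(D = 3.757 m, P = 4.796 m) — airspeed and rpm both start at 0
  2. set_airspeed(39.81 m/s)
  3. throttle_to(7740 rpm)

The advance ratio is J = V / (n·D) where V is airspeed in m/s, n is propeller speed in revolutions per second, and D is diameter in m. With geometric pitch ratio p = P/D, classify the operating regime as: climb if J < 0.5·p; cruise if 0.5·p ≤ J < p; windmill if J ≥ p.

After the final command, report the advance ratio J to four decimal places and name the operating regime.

J = 0.0821, regime = climb

set_propeller: D = 3.757 m, P = 4.796 m (p = P/D = 1.276550); state ← (V=0, rpm=0)
set_airspeed(39.81): V ← 39.81 m/s
throttle_to(7740): rpm ← 7740
final state: V = 39.81 m/s, rpm = 7740 → n = rpm/60 = 129.000000 rev/s
J = V / (n·D) = 39.81 / (129.000000 × 3.757) = 0.082141
regime bands: climb J<0.6383 | cruise [0.6383, 1.2766) | windmill J≥1.2766
J = 0.0821 → climb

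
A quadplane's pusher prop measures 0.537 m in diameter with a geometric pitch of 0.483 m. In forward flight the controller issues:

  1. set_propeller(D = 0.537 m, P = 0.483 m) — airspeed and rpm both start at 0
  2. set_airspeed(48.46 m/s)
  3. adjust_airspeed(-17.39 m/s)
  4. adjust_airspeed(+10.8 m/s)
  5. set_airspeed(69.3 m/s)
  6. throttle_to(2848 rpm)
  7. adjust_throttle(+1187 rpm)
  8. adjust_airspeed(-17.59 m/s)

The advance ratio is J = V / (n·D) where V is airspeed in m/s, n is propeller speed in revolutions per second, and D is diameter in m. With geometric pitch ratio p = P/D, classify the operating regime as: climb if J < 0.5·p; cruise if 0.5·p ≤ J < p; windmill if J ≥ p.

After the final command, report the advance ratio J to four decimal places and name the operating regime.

set_propeller: D = 0.537 m, P = 0.483 m (p = P/D = 0.899441); state ← (V=0, rpm=0)
set_airspeed(48.46): V ← 48.46 m/s
adjust_airspeed(-17.39): V ← 48.46 -17.39 = 31.07 m/s
adjust_airspeed(+10.8): V ← 31.07 +10.8 = 41.87 m/s
set_airspeed(69.3): V ← 69.3 m/s
throttle_to(2848): rpm ← 2848
adjust_throttle(+1187): rpm ← 2848 +1187 = 4035
adjust_airspeed(-17.59): V ← 69.3 -17.59 = 51.71 m/s
final state: V = 51.71 m/s, rpm = 4035 → n = rpm/60 = 67.250000 rev/s
J = V / (n·D) = 51.71 / (67.250000 × 0.537) = 1.431884
regime bands: climb J<0.4497 | cruise [0.4497, 0.8994) | windmill J≥0.8994
J = 1.4319 → windmill

J = 1.4319, regime = windmill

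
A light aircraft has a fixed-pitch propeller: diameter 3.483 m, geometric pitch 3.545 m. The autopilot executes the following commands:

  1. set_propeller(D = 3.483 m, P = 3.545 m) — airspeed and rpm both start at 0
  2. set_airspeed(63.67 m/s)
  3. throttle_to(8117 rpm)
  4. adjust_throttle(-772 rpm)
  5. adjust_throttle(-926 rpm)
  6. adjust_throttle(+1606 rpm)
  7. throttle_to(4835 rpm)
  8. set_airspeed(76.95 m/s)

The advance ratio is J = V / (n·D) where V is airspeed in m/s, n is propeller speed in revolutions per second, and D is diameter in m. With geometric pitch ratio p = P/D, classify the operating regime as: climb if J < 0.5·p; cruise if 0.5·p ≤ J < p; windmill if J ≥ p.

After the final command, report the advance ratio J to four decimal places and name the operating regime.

set_propeller: D = 3.483 m, P = 3.545 m (p = P/D = 1.017801); state ← (V=0, rpm=0)
set_airspeed(63.67): V ← 63.67 m/s
throttle_to(8117): rpm ← 8117
adjust_throttle(-772): rpm ← 8117 -772 = 7345
adjust_throttle(-926): rpm ← 7345 -926 = 6419
adjust_throttle(+1606): rpm ← 6419 +1606 = 8025
throttle_to(4835): rpm ← 4835
set_airspeed(76.95): V ← 76.95 m/s
final state: V = 76.95 m/s, rpm = 4835 → n = rpm/60 = 80.583333 rev/s
J = V / (n·D) = 76.95 / (80.583333 × 3.483) = 0.274164
regime bands: climb J<0.5089 | cruise [0.5089, 1.0178) | windmill J≥1.0178
J = 0.2742 → climb

J = 0.2742, regime = climb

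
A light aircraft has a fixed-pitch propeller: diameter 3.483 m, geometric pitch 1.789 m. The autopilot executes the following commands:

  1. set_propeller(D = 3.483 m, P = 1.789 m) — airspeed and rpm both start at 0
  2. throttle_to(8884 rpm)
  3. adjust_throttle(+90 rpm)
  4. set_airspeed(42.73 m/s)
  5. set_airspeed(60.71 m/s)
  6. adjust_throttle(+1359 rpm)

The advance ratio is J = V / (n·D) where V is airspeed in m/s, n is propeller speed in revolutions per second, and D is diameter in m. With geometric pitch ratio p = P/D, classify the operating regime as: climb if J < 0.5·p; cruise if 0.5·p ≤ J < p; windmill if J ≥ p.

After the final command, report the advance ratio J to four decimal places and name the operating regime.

J = 0.1012, regime = climb

set_propeller: D = 3.483 m, P = 1.789 m (p = P/D = 0.513638); state ← (V=0, rpm=0)
throttle_to(8884): rpm ← 8884
adjust_throttle(+90): rpm ← 8884 +90 = 8974
set_airspeed(42.73): V ← 42.73 m/s
set_airspeed(60.71): V ← 60.71 m/s
adjust_throttle(+1359): rpm ← 8974 +1359 = 10333
final state: V = 60.71 m/s, rpm = 10333 → n = rpm/60 = 172.216667 rev/s
J = V / (n·D) = 60.71 / (172.216667 × 3.483) = 0.101212
regime bands: climb J<0.2568 | cruise [0.2568, 0.5136) | windmill J≥0.5136
J = 0.1012 → climb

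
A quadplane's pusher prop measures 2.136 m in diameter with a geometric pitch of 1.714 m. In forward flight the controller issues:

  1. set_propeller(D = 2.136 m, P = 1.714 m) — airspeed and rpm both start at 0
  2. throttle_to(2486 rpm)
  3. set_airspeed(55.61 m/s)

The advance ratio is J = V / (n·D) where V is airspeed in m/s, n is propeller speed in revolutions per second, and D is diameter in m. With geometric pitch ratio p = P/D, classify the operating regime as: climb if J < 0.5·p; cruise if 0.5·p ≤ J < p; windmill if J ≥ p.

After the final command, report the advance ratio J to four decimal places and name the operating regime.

set_propeller: D = 2.136 m, P = 1.714 m (p = P/D = 0.802434); state ← (V=0, rpm=0)
throttle_to(2486): rpm ← 2486
set_airspeed(55.61): V ← 55.61 m/s
final state: V = 55.61 m/s, rpm = 2486 → n = rpm/60 = 41.433333 rev/s
J = V / (n·D) = 55.61 / (41.433333 × 2.136) = 0.628350
regime bands: climb J<0.4012 | cruise [0.4012, 0.8024) | windmill J≥0.8024
J = 0.6284 → cruise

J = 0.6284, regime = cruise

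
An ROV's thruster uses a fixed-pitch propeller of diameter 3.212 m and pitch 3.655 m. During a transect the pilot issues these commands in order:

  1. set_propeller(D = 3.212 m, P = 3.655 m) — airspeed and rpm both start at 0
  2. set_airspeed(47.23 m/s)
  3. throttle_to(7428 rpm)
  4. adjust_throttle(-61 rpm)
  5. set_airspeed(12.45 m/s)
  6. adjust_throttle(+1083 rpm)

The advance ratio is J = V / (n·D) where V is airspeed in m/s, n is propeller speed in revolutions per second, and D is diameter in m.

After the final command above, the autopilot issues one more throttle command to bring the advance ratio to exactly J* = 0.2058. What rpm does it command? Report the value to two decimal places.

set_propeller: D = 3.212 m, P = 3.655 m (p = P/D = 1.137920); state ← (V=0, rpm=0)
set_airspeed(47.23): V ← 47.23 m/s
throttle_to(7428): rpm ← 7428
adjust_throttle(-61): rpm ← 7428 -61 = 7367
set_airspeed(12.45): V ← 12.45 m/s
adjust_throttle(+1083): rpm ← 7367 +1083 = 8450
final state: V = 12.45 m/s, rpm = 8450 → n = rpm/60 = 140.833333 rev/s
target J* = 0.2058; solve J* = V/(n·D) for n: n = V/(J*·D) = 12.45/(0.2058 × 3.212) = 18.834255 rev/s
rpm = 60·n = 1130.055296

rpm = 1130.06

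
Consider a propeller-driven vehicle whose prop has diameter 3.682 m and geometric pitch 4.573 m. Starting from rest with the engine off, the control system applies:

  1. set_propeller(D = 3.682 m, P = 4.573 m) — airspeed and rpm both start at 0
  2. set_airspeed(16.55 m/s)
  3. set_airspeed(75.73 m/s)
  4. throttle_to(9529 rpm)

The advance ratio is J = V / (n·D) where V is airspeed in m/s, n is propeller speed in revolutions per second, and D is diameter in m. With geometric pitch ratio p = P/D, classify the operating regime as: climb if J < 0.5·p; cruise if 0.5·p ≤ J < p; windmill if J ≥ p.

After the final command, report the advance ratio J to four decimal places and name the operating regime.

set_propeller: D = 3.682 m, P = 4.573 m (p = P/D = 1.241988); state ← (V=0, rpm=0)
set_airspeed(16.55): V ← 16.55 m/s
set_airspeed(75.73): V ← 75.73 m/s
throttle_to(9529): rpm ← 9529
final state: V = 75.73 m/s, rpm = 9529 → n = rpm/60 = 158.816667 rev/s
J = V / (n·D) = 75.73 / (158.816667 × 3.682) = 0.129505
regime bands: climb J<0.6210 | cruise [0.6210, 1.2420) | windmill J≥1.2420
J = 0.1295 → climb

J = 0.1295, regime = climb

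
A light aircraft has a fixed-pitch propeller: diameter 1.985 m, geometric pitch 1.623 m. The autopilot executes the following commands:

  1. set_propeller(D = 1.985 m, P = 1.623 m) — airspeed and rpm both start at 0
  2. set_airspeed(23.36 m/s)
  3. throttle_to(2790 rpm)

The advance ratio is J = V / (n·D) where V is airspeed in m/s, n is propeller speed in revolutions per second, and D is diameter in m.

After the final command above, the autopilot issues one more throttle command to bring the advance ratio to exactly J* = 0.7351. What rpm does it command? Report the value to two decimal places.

set_propeller: D = 1.985 m, P = 1.623 m (p = P/D = 0.817632); state ← (V=0, rpm=0)
set_airspeed(23.36): V ← 23.36 m/s
throttle_to(2790): rpm ← 2790
final state: V = 23.36 m/s, rpm = 2790 → n = rpm/60 = 46.500000 rev/s
target J* = 0.7351; solve J* = V/(n·D) for n: n = V/(J*·D) = 23.36/(0.7351 × 1.985) = 16.009063 rev/s
rpm = 60·n = 960.543760

rpm = 960.54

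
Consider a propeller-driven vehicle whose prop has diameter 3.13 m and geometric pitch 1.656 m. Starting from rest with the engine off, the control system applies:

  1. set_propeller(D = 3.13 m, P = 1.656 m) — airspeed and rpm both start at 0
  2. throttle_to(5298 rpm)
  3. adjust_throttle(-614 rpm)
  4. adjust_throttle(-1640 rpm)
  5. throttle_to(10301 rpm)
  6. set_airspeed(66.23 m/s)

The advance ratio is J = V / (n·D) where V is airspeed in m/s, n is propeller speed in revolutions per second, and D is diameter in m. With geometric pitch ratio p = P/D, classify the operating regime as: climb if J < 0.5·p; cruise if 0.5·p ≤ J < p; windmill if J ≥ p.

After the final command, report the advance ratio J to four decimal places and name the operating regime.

set_propeller: D = 3.13 m, P = 1.656 m (p = P/D = 0.529073); state ← (V=0, rpm=0)
throttle_to(5298): rpm ← 5298
adjust_throttle(-614): rpm ← 5298 -614 = 4684
adjust_throttle(-1640): rpm ← 4684 -1640 = 3044
throttle_to(10301): rpm ← 10301
set_airspeed(66.23): V ← 66.23 m/s
final state: V = 66.23 m/s, rpm = 10301 → n = rpm/60 = 171.683333 rev/s
J = V / (n·D) = 66.23 / (171.683333 × 3.13) = 0.123249
regime bands: climb J<0.2645 | cruise [0.2645, 0.5291) | windmill J≥0.5291
J = 0.1232 → climb

J = 0.1232, regime = climb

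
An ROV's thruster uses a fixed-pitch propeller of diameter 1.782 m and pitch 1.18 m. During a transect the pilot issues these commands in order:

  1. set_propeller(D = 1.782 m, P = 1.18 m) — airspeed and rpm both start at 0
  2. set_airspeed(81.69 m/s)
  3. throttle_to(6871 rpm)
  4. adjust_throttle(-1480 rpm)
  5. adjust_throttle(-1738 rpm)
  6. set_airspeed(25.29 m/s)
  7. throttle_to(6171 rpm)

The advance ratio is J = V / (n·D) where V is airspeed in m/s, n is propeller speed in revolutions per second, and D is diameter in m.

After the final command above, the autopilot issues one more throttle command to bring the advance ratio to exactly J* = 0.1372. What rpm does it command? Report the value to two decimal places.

set_propeller: D = 1.782 m, P = 1.18 m (p = P/D = 0.662177); state ← (V=0, rpm=0)
set_airspeed(81.69): V ← 81.69 m/s
throttle_to(6871): rpm ← 6871
adjust_throttle(-1480): rpm ← 6871 -1480 = 5391
adjust_throttle(-1738): rpm ← 5391 -1738 = 3653
set_airspeed(25.29): V ← 25.29 m/s
throttle_to(6171): rpm ← 6171
final state: V = 25.29 m/s, rpm = 6171 → n = rpm/60 = 102.850000 rev/s
target J* = 0.1372; solve J* = V/(n·D) for n: n = V/(J*·D) = 25.29/(0.1372 × 1.782) = 103.439644 rev/s
rpm = 60·n = 6206.378655

rpm = 6206.38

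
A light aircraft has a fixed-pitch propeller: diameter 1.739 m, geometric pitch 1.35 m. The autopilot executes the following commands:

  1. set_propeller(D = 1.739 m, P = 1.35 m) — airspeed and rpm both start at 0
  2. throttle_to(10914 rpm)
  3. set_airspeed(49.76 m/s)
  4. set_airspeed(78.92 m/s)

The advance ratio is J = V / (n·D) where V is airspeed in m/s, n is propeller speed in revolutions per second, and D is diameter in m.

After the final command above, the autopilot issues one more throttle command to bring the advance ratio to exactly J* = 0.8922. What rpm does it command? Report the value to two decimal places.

set_propeller: D = 1.739 m, P = 1.35 m (p = P/D = 0.776308); state ← (V=0, rpm=0)
throttle_to(10914): rpm ← 10914
set_airspeed(49.76): V ← 49.76 m/s
set_airspeed(78.92): V ← 78.92 m/s
final state: V = 78.92 m/s, rpm = 10914 → n = rpm/60 = 181.900000 rev/s
target J* = 0.8922; solve J* = V/(n·D) for n: n = V/(J*·D) = 78.92/(0.8922 × 1.739) = 50.865729 rev/s
rpm = 60·n = 3051.943758

rpm = 3051.94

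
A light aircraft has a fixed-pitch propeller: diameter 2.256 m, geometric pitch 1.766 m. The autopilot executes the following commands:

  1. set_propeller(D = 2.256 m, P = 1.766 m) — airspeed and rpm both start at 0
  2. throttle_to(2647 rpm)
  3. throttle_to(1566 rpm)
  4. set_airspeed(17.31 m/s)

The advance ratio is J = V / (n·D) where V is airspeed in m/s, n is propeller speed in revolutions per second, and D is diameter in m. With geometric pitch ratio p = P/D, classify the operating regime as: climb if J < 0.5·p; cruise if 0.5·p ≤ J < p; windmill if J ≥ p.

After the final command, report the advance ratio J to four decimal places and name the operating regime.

set_propeller: D = 2.256 m, P = 1.766 m (p = P/D = 0.782801); state ← (V=0, rpm=0)
throttle_to(2647): rpm ← 2647
throttle_to(1566): rpm ← 1566
set_airspeed(17.31): V ← 17.31 m/s
final state: V = 17.31 m/s, rpm = 1566 → n = rpm/60 = 26.100000 rev/s
J = V / (n·D) = 17.31 / (26.100000 × 2.256) = 0.293980
regime bands: climb J<0.3914 | cruise [0.3914, 0.7828) | windmill J≥0.7828
J = 0.2940 → climb

J = 0.2940, regime = climb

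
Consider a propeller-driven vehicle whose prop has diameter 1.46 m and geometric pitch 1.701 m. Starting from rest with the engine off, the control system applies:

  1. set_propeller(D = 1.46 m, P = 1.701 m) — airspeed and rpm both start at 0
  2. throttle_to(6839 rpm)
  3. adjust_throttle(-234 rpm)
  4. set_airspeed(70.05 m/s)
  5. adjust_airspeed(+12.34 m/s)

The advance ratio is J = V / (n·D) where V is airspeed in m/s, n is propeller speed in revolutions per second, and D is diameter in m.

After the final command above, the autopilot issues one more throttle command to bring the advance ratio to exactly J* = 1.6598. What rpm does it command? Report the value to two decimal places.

rpm = 2039.94

set_propeller: D = 1.46 m, P = 1.701 m (p = P/D = 1.165068); state ← (V=0, rpm=0)
throttle_to(6839): rpm ← 6839
adjust_throttle(-234): rpm ← 6839 -234 = 6605
set_airspeed(70.05): V ← 70.05 m/s
adjust_airspeed(+12.34): V ← 70.05 +12.34 = 82.39 m/s
final state: V = 82.39 m/s, rpm = 6605 → n = rpm/60 = 110.083333 rev/s
target J* = 1.6598; solve J* = V/(n·D) for n: n = V/(J*·D) = 82.39/(1.6598 × 1.46) = 33.998980 rev/s
rpm = 60·n = 2039.938794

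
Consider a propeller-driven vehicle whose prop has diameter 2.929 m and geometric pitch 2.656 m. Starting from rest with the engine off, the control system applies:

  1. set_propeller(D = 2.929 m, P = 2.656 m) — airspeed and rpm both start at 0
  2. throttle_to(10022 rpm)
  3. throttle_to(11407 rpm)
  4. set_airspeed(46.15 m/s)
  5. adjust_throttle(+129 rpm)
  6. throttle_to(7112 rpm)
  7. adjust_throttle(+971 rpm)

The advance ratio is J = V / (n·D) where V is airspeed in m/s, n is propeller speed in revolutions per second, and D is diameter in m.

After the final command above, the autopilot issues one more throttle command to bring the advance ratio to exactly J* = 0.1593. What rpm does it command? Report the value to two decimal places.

rpm = 5934.55

set_propeller: D = 2.929 m, P = 2.656 m (p = P/D = 0.906794); state ← (V=0, rpm=0)
throttle_to(10022): rpm ← 10022
throttle_to(11407): rpm ← 11407
set_airspeed(46.15): V ← 46.15 m/s
adjust_throttle(+129): rpm ← 11407 +129 = 11536
throttle_to(7112): rpm ← 7112
adjust_throttle(+971): rpm ← 7112 +971 = 8083
final state: V = 46.15 m/s, rpm = 8083 → n = rpm/60 = 134.716667 rev/s
target J* = 0.1593; solve J* = V/(n·D) for n: n = V/(J*·D) = 46.15/(0.1593 × 2.929) = 98.909170 rev/s
rpm = 60·n = 5934.550205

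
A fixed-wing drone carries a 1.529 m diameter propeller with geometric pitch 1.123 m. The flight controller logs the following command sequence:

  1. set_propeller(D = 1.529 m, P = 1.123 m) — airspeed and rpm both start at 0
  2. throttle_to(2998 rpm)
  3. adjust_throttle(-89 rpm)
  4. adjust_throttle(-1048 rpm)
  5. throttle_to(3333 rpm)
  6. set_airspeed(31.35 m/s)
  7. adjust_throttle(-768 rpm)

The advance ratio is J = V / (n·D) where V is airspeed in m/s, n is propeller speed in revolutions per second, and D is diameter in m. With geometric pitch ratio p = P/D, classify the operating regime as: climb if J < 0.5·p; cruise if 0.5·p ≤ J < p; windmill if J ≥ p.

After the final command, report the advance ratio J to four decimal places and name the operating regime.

set_propeller: D = 1.529 m, P = 1.123 m (p = P/D = 0.734467); state ← (V=0, rpm=0)
throttle_to(2998): rpm ← 2998
adjust_throttle(-89): rpm ← 2998 -89 = 2909
adjust_throttle(-1048): rpm ← 2909 -1048 = 1861
throttle_to(3333): rpm ← 3333
set_airspeed(31.35): V ← 31.35 m/s
adjust_throttle(-768): rpm ← 3333 -768 = 2565
final state: V = 31.35 m/s, rpm = 2565 → n = rpm/60 = 42.750000 rev/s
J = V / (n·D) = 31.35 / (42.750000 × 1.529) = 0.479616
regime bands: climb J<0.3672 | cruise [0.3672, 0.7345) | windmill J≥0.7345
J = 0.4796 → cruise

J = 0.4796, regime = cruise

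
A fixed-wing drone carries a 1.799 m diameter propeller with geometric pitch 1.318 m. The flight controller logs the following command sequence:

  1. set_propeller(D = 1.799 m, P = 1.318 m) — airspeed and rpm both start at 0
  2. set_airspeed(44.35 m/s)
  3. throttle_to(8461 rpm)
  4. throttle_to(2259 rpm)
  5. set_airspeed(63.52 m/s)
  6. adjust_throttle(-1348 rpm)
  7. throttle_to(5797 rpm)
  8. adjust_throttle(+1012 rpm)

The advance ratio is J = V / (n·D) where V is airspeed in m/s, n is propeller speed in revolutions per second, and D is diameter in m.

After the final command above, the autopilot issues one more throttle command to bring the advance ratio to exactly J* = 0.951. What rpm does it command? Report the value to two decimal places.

set_propeller: D = 1.799 m, P = 1.318 m (p = P/D = 0.732629); state ← (V=0, rpm=0)
set_airspeed(44.35): V ← 44.35 m/s
throttle_to(8461): rpm ← 8461
throttle_to(2259): rpm ← 2259
set_airspeed(63.52): V ← 63.52 m/s
adjust_throttle(-1348): rpm ← 2259 -1348 = 911
throttle_to(5797): rpm ← 5797
adjust_throttle(+1012): rpm ← 5797 +1012 = 6809
final state: V = 63.52 m/s, rpm = 6809 → n = rpm/60 = 113.483333 rev/s
target J* = 0.951; solve J* = V/(n·D) for n: n = V/(J*·D) = 63.52/(0.951 × 1.799) = 37.127765 rev/s
rpm = 60·n = 2227.665913

rpm = 2227.67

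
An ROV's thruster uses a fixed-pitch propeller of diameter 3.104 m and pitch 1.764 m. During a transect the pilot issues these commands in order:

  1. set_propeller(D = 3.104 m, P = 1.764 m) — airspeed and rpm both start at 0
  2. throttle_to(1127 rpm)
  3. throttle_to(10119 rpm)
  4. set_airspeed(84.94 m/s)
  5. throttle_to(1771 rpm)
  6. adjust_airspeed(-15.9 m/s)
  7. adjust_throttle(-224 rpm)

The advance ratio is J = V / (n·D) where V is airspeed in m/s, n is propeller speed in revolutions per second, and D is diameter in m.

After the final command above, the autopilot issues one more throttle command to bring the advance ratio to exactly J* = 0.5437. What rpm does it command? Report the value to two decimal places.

rpm = 2454.54

set_propeller: D = 3.104 m, P = 1.764 m (p = P/D = 0.568299); state ← (V=0, rpm=0)
throttle_to(1127): rpm ← 1127
throttle_to(10119): rpm ← 10119
set_airspeed(84.94): V ← 84.94 m/s
throttle_to(1771): rpm ← 1771
adjust_airspeed(-15.9): V ← 84.94 -15.9 = 69.04 m/s
adjust_throttle(-224): rpm ← 1771 -224 = 1547
final state: V = 69.04 m/s, rpm = 1547 → n = rpm/60 = 25.783333 rev/s
target J* = 0.5437; solve J* = V/(n·D) for n: n = V/(J*·D) = 69.04/(0.5437 × 3.104) = 40.909082 rev/s
rpm = 60·n = 2454.544937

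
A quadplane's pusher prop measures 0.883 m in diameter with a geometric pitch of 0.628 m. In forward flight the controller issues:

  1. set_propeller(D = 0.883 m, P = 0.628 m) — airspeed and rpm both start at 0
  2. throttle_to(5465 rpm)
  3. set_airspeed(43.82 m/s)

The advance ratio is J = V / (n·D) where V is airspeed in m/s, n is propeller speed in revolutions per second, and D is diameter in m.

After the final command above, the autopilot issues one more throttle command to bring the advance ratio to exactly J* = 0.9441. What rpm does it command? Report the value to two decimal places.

set_propeller: D = 0.883 m, P = 0.628 m (p = P/D = 0.711212); state ← (V=0, rpm=0)
throttle_to(5465): rpm ← 5465
set_airspeed(43.82): V ← 43.82 m/s
final state: V = 43.82 m/s, rpm = 5465 → n = rpm/60 = 91.083333 rev/s
target J* = 0.9441; solve J* = V/(n·D) for n: n = V/(J*·D) = 43.82/(0.9441 × 0.883) = 52.564637 rev/s
rpm = 60·n = 3153.878237

rpm = 3153.88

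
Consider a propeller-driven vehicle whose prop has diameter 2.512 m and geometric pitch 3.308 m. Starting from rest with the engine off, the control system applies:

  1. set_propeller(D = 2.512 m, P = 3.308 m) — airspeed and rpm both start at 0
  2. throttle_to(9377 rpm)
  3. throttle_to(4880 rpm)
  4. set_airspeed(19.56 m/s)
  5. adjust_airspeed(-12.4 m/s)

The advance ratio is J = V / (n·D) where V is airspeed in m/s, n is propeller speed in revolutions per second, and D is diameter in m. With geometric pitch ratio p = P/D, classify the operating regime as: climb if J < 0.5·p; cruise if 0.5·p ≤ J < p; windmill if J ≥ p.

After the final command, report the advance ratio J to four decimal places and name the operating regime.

set_propeller: D = 2.512 m, P = 3.308 m (p = P/D = 1.316879); state ← (V=0, rpm=0)
throttle_to(9377): rpm ← 9377
throttle_to(4880): rpm ← 4880
set_airspeed(19.56): V ← 19.56 m/s
adjust_airspeed(-12.4): V ← 19.56 -12.4 = 7.16 m/s
final state: V = 7.16 m/s, rpm = 4880 → n = rpm/60 = 81.333333 rev/s
J = V / (n·D) = 7.16 / (81.333333 × 2.512) = 0.035045
regime bands: climb J<0.6584 | cruise [0.6584, 1.3169) | windmill J≥1.3169
J = 0.0350 → climb

J = 0.0350, regime = climb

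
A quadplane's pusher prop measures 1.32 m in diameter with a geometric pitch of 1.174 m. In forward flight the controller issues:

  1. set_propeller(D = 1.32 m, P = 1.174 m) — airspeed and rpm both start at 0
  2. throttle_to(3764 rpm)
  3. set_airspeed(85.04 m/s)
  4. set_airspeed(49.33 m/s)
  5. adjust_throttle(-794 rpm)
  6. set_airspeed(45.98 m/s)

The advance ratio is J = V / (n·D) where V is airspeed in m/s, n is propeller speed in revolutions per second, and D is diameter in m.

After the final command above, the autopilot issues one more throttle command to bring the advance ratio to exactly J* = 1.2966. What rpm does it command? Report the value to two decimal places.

rpm = 1611.91

set_propeller: D = 1.32 m, P = 1.174 m (p = P/D = 0.889394); state ← (V=0, rpm=0)
throttle_to(3764): rpm ← 3764
set_airspeed(85.04): V ← 85.04 m/s
set_airspeed(49.33): V ← 49.33 m/s
adjust_throttle(-794): rpm ← 3764 -794 = 2970
set_airspeed(45.98): V ← 45.98 m/s
final state: V = 45.98 m/s, rpm = 2970 → n = rpm/60 = 49.500000 rev/s
target J* = 1.2966; solve J* = V/(n·D) for n: n = V/(J*·D) = 45.98/(1.2966 × 1.32) = 26.865134 rev/s
rpm = 60·n = 1611.908067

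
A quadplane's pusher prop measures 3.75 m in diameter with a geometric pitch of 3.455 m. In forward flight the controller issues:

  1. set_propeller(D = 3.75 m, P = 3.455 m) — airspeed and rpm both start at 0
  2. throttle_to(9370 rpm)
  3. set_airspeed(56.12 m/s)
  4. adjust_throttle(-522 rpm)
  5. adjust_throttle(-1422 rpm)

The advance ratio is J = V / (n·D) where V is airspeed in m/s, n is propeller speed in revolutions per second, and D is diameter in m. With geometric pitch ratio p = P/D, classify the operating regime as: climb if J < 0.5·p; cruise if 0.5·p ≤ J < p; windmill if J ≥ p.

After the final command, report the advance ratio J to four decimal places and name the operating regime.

J = 0.1209, regime = climb

set_propeller: D = 3.75 m, P = 3.455 m (p = P/D = 0.921333); state ← (V=0, rpm=0)
throttle_to(9370): rpm ← 9370
set_airspeed(56.12): V ← 56.12 m/s
adjust_throttle(-522): rpm ← 9370 -522 = 8848
adjust_throttle(-1422): rpm ← 8848 -1422 = 7426
final state: V = 56.12 m/s, rpm = 7426 → n = rpm/60 = 123.766667 rev/s
J = V / (n·D) = 56.12 / (123.766667 × 3.75) = 0.120916
regime bands: climb J<0.4607 | cruise [0.4607, 0.9213) | windmill J≥0.9213
J = 0.1209 → climb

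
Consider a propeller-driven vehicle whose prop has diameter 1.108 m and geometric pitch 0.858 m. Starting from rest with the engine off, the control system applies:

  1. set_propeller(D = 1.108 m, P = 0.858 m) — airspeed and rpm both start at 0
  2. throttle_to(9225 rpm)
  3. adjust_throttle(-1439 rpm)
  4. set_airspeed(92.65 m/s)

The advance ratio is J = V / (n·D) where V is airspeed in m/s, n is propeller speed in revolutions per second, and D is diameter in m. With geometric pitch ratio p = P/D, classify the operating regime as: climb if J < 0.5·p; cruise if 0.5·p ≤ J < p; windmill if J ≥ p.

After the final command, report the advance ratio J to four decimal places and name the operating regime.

J = 0.6444, regime = cruise

set_propeller: D = 1.108 m, P = 0.858 m (p = P/D = 0.774368); state ← (V=0, rpm=0)
throttle_to(9225): rpm ← 9225
adjust_throttle(-1439): rpm ← 9225 -1439 = 7786
set_airspeed(92.65): V ← 92.65 m/s
final state: V = 92.65 m/s, rpm = 7786 → n = rpm/60 = 129.766667 rev/s
J = V / (n·D) = 92.65 / (129.766667 × 1.108) = 0.644381
regime bands: climb J<0.3872 | cruise [0.3872, 0.7744) | windmill J≥0.7744
J = 0.6444 → cruise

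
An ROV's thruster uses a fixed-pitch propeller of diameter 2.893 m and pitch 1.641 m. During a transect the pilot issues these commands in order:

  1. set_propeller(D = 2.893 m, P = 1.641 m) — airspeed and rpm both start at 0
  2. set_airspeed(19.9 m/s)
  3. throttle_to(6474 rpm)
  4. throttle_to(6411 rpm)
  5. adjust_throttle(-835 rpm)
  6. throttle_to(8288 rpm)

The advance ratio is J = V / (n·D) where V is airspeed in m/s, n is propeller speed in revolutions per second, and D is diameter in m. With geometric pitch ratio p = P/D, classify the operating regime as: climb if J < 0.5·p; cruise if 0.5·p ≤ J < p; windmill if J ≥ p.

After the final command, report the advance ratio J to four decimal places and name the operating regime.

J = 0.0498, regime = climb

set_propeller: D = 2.893 m, P = 1.641 m (p = P/D = 0.567231); state ← (V=0, rpm=0)
set_airspeed(19.9): V ← 19.9 m/s
throttle_to(6474): rpm ← 6474
throttle_to(6411): rpm ← 6411
adjust_throttle(-835): rpm ← 6411 -835 = 5576
throttle_to(8288): rpm ← 8288
final state: V = 19.9 m/s, rpm = 8288 → n = rpm/60 = 138.133333 rev/s
J = V / (n·D) = 19.9 / (138.133333 × 2.893) = 0.049797
regime bands: climb J<0.2836 | cruise [0.2836, 0.5672) | windmill J≥0.5672
J = 0.0498 → climb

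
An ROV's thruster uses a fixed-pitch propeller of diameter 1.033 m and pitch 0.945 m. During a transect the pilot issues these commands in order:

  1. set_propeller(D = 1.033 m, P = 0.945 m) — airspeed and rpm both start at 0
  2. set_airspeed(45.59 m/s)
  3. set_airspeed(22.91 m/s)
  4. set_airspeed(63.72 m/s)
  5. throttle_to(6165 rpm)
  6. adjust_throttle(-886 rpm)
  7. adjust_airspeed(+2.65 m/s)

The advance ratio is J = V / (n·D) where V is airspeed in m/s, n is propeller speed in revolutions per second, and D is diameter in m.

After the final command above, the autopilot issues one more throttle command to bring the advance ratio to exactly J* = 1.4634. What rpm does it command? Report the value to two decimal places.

set_propeller: D = 1.033 m, P = 0.945 m (p = P/D = 0.914811); state ← (V=0, rpm=0)
set_airspeed(45.59): V ← 45.59 m/s
set_airspeed(22.91): V ← 22.91 m/s
set_airspeed(63.72): V ← 63.72 m/s
throttle_to(6165): rpm ← 6165
adjust_throttle(-886): rpm ← 6165 -886 = 5279
adjust_airspeed(+2.65): V ← 63.72 +2.65 = 66.37 m/s
final state: V = 66.37 m/s, rpm = 5279 → n = rpm/60 = 87.983333 rev/s
target J* = 1.4634; solve J* = V/(n·D) for n: n = V/(J*·D) = 66.37/(1.4634 × 1.033) = 43.904440 rev/s
rpm = 60·n = 2634.266420

rpm = 2634.27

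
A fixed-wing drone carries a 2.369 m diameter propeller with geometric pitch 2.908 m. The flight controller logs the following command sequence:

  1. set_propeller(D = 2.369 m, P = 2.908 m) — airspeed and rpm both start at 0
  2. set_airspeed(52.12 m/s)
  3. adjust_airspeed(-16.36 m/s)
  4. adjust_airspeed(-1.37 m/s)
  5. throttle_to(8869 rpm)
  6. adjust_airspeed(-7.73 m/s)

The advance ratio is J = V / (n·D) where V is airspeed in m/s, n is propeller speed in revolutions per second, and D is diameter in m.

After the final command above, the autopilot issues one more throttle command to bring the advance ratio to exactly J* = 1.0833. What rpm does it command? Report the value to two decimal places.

rpm = 623.30

set_propeller: D = 2.369 m, P = 2.908 m (p = P/D = 1.227522); state ← (V=0, rpm=0)
set_airspeed(52.12): V ← 52.12 m/s
adjust_airspeed(-16.36): V ← 52.12 -16.36 = 35.76 m/s
adjust_airspeed(-1.37): V ← 35.76 -1.37 = 34.39 m/s
throttle_to(8869): rpm ← 8869
adjust_airspeed(-7.73): V ← 34.39 -7.73 = 26.66 m/s
final state: V = 26.66 m/s, rpm = 8869 → n = rpm/60 = 147.816667 rev/s
target J* = 1.0833; solve J* = V/(n·D) for n: n = V/(J*·D) = 26.66/(1.0833 × 2.369) = 10.388344 rev/s
rpm = 60·n = 623.300667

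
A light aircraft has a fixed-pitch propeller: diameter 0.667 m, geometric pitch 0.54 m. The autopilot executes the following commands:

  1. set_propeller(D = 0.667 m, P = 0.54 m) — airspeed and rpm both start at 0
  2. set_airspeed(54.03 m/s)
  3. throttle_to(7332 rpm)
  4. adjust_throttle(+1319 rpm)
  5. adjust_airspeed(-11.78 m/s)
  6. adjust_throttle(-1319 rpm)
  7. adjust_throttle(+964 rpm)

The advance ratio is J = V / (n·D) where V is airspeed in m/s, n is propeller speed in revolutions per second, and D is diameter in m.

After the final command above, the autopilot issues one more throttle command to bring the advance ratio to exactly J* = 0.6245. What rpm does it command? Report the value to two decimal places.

set_propeller: D = 0.667 m, P = 0.54 m (p = P/D = 0.809595); state ← (V=0, rpm=0)
set_airspeed(54.03): V ← 54.03 m/s
throttle_to(7332): rpm ← 7332
adjust_throttle(+1319): rpm ← 7332 +1319 = 8651
adjust_airspeed(-11.78): V ← 54.03 -11.78 = 42.25 m/s
adjust_throttle(-1319): rpm ← 8651 -1319 = 7332
adjust_throttle(+964): rpm ← 7332 +964 = 8296
final state: V = 42.25 m/s, rpm = 8296 → n = rpm/60 = 138.266667 rev/s
target J* = 0.6245; solve J* = V/(n·D) for n: n = V/(J*·D) = 42.25/(0.6245 × 0.667) = 101.430470 rev/s
rpm = 60·n = 6085.828183

rpm = 6085.83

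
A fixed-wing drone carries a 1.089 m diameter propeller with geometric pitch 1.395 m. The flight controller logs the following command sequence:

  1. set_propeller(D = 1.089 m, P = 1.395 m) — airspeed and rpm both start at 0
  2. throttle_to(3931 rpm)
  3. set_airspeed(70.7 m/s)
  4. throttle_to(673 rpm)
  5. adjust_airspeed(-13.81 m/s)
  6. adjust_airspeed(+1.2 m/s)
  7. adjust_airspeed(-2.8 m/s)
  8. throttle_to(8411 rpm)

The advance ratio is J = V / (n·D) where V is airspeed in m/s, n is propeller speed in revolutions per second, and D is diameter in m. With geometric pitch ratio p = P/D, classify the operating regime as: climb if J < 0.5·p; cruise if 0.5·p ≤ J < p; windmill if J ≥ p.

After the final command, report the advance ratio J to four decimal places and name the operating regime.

set_propeller: D = 1.089 m, P = 1.395 m (p = P/D = 1.280992); state ← (V=0, rpm=0)
throttle_to(3931): rpm ← 3931
set_airspeed(70.7): V ← 70.7 m/s
throttle_to(673): rpm ← 673
adjust_airspeed(-13.81): V ← 70.7 -13.81 = 56.89 m/s
adjust_airspeed(+1.2): V ← 56.89 +1.2 = 58.09 m/s
adjust_airspeed(-2.8): V ← 58.09 -2.8 = 55.29 m/s
throttle_to(8411): rpm ← 8411
final state: V = 55.29 m/s, rpm = 8411 → n = rpm/60 = 140.183333 rev/s
J = V / (n·D) = 55.29 / (140.183333 × 1.089) = 0.362178
regime bands: climb J<0.6405 | cruise [0.6405, 1.2810) | windmill J≥1.2810
J = 0.3622 → climb

J = 0.3622, regime = climb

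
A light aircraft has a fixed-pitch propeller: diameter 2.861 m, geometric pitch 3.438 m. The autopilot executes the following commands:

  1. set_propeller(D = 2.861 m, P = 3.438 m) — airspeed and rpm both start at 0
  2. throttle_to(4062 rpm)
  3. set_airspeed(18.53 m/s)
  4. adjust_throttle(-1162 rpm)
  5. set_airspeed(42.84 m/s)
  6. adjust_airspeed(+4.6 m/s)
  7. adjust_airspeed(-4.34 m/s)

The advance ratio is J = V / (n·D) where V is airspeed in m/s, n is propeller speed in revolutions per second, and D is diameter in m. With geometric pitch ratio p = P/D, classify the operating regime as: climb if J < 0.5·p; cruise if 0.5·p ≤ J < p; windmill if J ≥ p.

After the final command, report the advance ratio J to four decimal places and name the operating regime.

J = 0.3117, regime = climb

set_propeller: D = 2.861 m, P = 3.438 m (p = P/D = 1.201678); state ← (V=0, rpm=0)
throttle_to(4062): rpm ← 4062
set_airspeed(18.53): V ← 18.53 m/s
adjust_throttle(-1162): rpm ← 4062 -1162 = 2900
set_airspeed(42.84): V ← 42.84 m/s
adjust_airspeed(+4.6): V ← 42.84 +4.6 = 47.44 m/s
adjust_airspeed(-4.34): V ← 47.44 -4.34 = 43.1 m/s
final state: V = 43.1 m/s, rpm = 2900 → n = rpm/60 = 48.333333 rev/s
J = V / (n·D) = 43.1 / (48.333333 × 2.861) = 0.311683
regime bands: climb J<0.6008 | cruise [0.6008, 1.2017) | windmill J≥1.2017
J = 0.3117 → climb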